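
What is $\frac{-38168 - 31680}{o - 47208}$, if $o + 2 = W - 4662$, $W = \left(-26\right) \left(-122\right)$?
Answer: $\frac{17462}{12175} \approx 1.4342$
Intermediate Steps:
$W = 3172$
$o = -1492$ ($o = -2 + \left(3172 - 4662\right) = -2 - 1490 = -1492$)
$\frac{-38168 - 31680}{o - 47208} = \frac{-38168 - 31680}{-1492 - 47208} = - \frac{69848}{-48700} = \left(-69848\right) \left(- \frac{1}{48700}\right) = \frac{17462}{12175}$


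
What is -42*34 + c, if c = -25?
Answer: -1453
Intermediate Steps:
-42*34 + c = -42*34 - 25 = -1428 - 25 = -1453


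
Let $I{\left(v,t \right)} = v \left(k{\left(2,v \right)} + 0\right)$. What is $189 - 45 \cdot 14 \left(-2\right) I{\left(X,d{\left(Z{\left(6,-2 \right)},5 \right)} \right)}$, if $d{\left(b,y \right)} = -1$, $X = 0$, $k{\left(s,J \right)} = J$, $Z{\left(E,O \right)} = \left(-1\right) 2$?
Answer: $189$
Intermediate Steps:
$Z{\left(E,O \right)} = -2$
$I{\left(v,t \right)} = v^{2}$ ($I{\left(v,t \right)} = v \left(v + 0\right) = v v = v^{2}$)
$189 - 45 \cdot 14 \left(-2\right) I{\left(X,d{\left(Z{\left(6,-2 \right)},5 \right)} \right)} = 189 - 45 \cdot 14 \left(-2\right) 0^{2} = 189 - 45 \left(\left(-28\right) 0\right) = 189 - 0 = 189 + 0 = 189$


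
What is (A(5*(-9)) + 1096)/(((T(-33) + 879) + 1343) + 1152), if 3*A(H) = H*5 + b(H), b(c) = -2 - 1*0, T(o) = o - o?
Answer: 3061/10122 ≈ 0.30241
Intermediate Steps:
T(o) = 0
b(c) = -2 (b(c) = -2 + 0 = -2)
A(H) = -⅔ + 5*H/3 (A(H) = (H*5 - 2)/3 = (5*H - 2)/3 = (-2 + 5*H)/3 = -⅔ + 5*H/3)
(A(5*(-9)) + 1096)/(((T(-33) + 879) + 1343) + 1152) = ((-⅔ + 5*(5*(-9))/3) + 1096)/(((0 + 879) + 1343) + 1152) = ((-⅔ + (5/3)*(-45)) + 1096)/((879 + 1343) + 1152) = ((-⅔ - 75) + 1096)/(2222 + 1152) = (-227/3 + 1096)/3374 = (3061/3)*(1/3374) = 3061/10122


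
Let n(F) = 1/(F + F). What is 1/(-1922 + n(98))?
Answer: -196/376711 ≈ -0.00052029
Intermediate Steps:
n(F) = 1/(2*F)
1/(-1922 + n(98)) = 1/(-1922 + (½)/98) = 1/(-1922 + (½)*(1/98)) = 1/(-1922 + 1/196) = 1/(-376711/196) = -196/376711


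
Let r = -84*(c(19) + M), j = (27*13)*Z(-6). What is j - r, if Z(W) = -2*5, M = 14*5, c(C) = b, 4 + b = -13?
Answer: 942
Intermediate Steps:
b = -17 (b = -4 - 13 = -17)
c(C) = -17
M = 70
Z(W) = -10
j = -3510 (j = (27*13)*(-10) = 351*(-10) = -3510)
r = -4452 (r = -84*(-17 + 70) = -84*53 = -4452)
j - r = -3510 - 1*(-4452) = -3510 + 4452 = 942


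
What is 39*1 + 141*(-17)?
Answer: -2358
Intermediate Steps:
39*1 + 141*(-17) = 39 - 2397 = -2358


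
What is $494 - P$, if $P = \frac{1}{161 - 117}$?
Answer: $\frac{21735}{44} \approx 493.98$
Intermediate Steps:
$P = \frac{1}{44} \approx 0.022727$
$494 - P = 494 - \frac{1}{44} = \frac{21735}{44}$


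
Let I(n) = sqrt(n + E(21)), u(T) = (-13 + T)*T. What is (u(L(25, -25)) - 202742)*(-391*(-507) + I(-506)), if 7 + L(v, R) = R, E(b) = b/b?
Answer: -39905504574 - 201302*I*sqrt(505) ≈ -3.9906e+10 - 4.5237e+6*I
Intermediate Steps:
E(b) = 1
L(v, R) = -7 + R
u(T) = T*(-13 + T)
I(n) = sqrt(1 + n) (I(n) = sqrt(n + 1) = sqrt(1 + n))
(u(L(25, -25)) - 202742)*(-391*(-507) + I(-506)) = ((-7 - 25)*(-13 + (-7 - 25)) - 202742)*(-391*(-507) + sqrt(1 - 506)) = (-32*(-13 - 32) - 202742)*(198237 + sqrt(-505)) = (-32*(-45) - 202742)*(198237 + I*sqrt(505)) = (1440 - 202742)*(198237 + I*sqrt(505)) = -201302*(198237 + I*sqrt(505)) = -39905504574 - 201302*I*sqrt(505)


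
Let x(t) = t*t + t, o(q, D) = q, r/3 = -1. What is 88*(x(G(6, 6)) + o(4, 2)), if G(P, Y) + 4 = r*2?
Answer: 8272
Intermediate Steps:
r = -3 (r = 3*(-1) = -3)
G(P, Y) = -10 (G(P, Y) = -4 - 3*2 = -4 - 6 = -10)
x(t) = t + t² (x(t) = t² + t = t + t²)
88*(x(G(6, 6)) + o(4, 2)) = 88*(-10*(1 - 10) + 4) = 88*(-10*(-9) + 4) = 88*(90 + 4) = 88*94 = 8272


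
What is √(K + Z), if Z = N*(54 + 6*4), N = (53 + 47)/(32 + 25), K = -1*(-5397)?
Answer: √1997717/19 ≈ 74.390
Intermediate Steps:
K = 5397
N = 100/57 ≈ 1.7544
Z = 2600/19 (Z = 100*(54 + 6*4)/57 = 100*(54 + 24)/57 = (100/57)*78 = 2600/19 ≈ 136.84)
√(K + Z) = √(5397 + 2600/19) = √(105143/19) = √1997717/19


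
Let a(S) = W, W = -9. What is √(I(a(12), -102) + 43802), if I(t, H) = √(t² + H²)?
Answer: √(43802 + 3*√1165) ≈ 209.53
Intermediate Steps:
a(S) = -9
I(t, H) = √(H² + t²)
√(I(a(12), -102) + 43802) = √(√((-102)² + (-9)²) + 43802) = √(√(10404 + 81) + 43802) = √(√10485 + 43802) = √(3*√1165 + 43802) = √(43802 + 3*√1165)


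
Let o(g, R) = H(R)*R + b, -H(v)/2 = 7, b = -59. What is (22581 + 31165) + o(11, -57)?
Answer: 54485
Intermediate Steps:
H(v) = -14 (H(v) = -2*7 = -14)
o(g, R) = -59 - 14*R (o(g, R) = -14*R - 59 = -59 - 14*R)
(22581 + 31165) + o(11, -57) = (22581 + 31165) + (-59 - 14*(-57)) = 53746 + (-59 + 798) = 53746 + 739 = 54485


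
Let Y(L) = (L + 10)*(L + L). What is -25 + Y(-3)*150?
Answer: -6325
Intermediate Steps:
Y(L) = 2*L*(10 + L) (Y(L) = (10 + L)*(2*L) = 2*L*(10 + L))
-25 + Y(-3)*150 = -25 + (2*(-3)*(10 - 3))*150 = -25 + (2*(-3)*7)*150 = -25 - 42*150 = -25 - 6300 = -6325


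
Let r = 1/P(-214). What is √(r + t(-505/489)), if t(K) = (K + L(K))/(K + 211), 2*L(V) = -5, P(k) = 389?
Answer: I*√22738886484171/39940186 ≈ 0.11939*I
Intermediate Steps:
L(V) = -5/2 (L(V) = (½)*(-5) = -5/2)
r = 1/389 ≈ 0.0025707
t(K) = (-5/2 + K)/(211 + K) (t(K) = (K - 5/2)/(K + 211) = (-5/2 + K)/(211 + K))
√(r + t(-505/489)) = √(1/389 + (-5/2 - 505/489)/(211 - 505/489)) = √(1/389 - 3455/978/(102674/489)) = √(1/389 + (489/102674)*(-3455/978)) = √(1/389 - 3455/205348) = √(-1138647/79880372) = I*√22738886484171/39940186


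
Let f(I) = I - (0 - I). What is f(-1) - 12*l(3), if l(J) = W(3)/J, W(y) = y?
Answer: -14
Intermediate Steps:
f(I) = 2*I (f(I) = I - (-1)*I = I + I = 2*I)
l(J) = 3/J
f(-1) - 12*l(3) = 2*(-1) - 36/3 = -2 - 36/3 = -2 - 12*1 = -2 - 12 = -14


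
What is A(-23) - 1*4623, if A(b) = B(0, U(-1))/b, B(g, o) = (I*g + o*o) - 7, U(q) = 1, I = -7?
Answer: -106323/23 ≈ -4622.7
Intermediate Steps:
B(g, o) = -7 + o**2 - 7*g (B(g, o) = (-7*g + o*o) - 7 = (-7*g + o**2) - 7 = (o**2 - 7*g) - 7 = -7 + o**2 - 7*g)
A(b) = -6/b (A(b) = (-7 + 1**2 - 7*0)/b = (-7 + 1 + 0)/b = -6/b)
A(-23) - 1*4623 = -6/(-23) - 1*4623 = -6*(-1/23) - 4623 = 6/23 - 4623 = -106323/23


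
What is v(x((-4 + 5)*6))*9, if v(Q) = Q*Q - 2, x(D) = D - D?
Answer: -18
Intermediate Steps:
x(D) = 0
v(Q) = -2 + Q² (v(Q) = Q² - 2 = -2 + Q²)
v(x((-4 + 5)*6))*9 = (-2 + 0²)*9 = (-2 + 0)*9 = -2*9 = -18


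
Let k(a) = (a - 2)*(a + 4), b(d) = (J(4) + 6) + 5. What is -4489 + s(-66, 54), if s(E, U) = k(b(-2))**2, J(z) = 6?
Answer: 94736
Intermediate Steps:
b(d) = 17 (b(d) = (6 + 6) + 5 = 12 + 5 = 17)
k(a) = (-2 + a)*(4 + a)
s(E, U) = 99225 (s(E, U) = (-8 + 17**2 + 2*17)**2 = (-8 + 289 + 34)**2 = 315**2 = 99225)
-4489 + s(-66, 54) = -4489 + 99225 = 94736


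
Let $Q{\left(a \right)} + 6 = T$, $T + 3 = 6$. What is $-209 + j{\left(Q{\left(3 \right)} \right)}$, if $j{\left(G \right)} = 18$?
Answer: $-191$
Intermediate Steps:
$T = 3$ ($T = -3 + 6 = 3$)
$Q{\left(a \right)} = -3$ ($Q{\left(a \right)} = -6 + 3 = -3$)
$-209 + j{\left(Q{\left(3 \right)} \right)} = -209 + 18 = -191$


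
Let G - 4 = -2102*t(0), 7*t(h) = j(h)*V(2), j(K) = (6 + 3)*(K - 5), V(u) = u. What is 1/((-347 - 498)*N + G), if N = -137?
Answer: 7/999563 ≈ 7.0031e-6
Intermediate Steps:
j(K) = -45 + 9*K (j(K) = 9*(-5 + K) = -45 + 9*K)
t(h) = -90/7 + 18*h/7 (t(h) = ((-45 + 9*h)*2)/7 = (-90 + 18*h)/7 = -90/7 + 18*h/7)
G = 189208/7 (G = 4 - 2102*(-90/7 + (18/7)*0) = 4 - 2102*(-90/7 + 0) = 4 - 2102*(-90/7) = 4 + 189180/7 = 189208/7 ≈ 27030.)
1/((-347 - 498)*N + G) = 1/((-347 - 498)*(-137) + 189208/7) = 1/(-845*(-137) + 189208/7) = 1/(115765 + 189208/7) = 1/(999563/7) = 7/999563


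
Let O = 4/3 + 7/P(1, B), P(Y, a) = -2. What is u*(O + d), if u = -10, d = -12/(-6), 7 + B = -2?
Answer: 5/3 ≈ 1.6667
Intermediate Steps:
B = -9 (B = -7 - 2 = -9)
d = 2 (d = -12*(-⅙) = 2)
O = -13/6 (O = 4/3 + 7/(-2) = 4*(⅓) + 7*(-½) = 4/3 - 7/2 = -13/6 ≈ -2.1667)
u*(O + d) = -10*(-13/6 + 2) = -10*(-⅙) = 5/3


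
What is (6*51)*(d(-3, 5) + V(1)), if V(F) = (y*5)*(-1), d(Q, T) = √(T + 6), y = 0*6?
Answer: 306*√11 ≈ 1014.9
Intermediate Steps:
y = 0
d(Q, T) = √(6 + T)
V(F) = 0 (V(F) = (0*5)*(-1) = 0*(-1) = 0)
(6*51)*(d(-3, 5) + V(1)) = (6*51)*(√(6 + 5) + 0) = 306*(√11 + 0) = 306*√11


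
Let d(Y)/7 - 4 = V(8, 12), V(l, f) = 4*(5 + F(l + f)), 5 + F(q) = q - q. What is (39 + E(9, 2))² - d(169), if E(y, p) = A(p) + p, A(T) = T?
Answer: 1821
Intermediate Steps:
F(q) = -5 (F(q) = -5 + (q - q) = -5 + 0 = -5)
V(l, f) = 0 (V(l, f) = 4*(5 - 5) = 4*0 = 0)
E(y, p) = 2*p (E(y, p) = p + p = 2*p)
d(Y) = 28 (d(Y) = 28 + 7*0 = 28 + 0 = 28)
(39 + E(9, 2))² - d(169) = (39 + 2*2)² - 1*28 = (39 + 4)² - 28 = 43² - 28 = 1849 - 28 = 1821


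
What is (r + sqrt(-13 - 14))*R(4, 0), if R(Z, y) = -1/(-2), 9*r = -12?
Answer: -2/3 + 3*I*sqrt(3)/2 ≈ -0.66667 + 2.5981*I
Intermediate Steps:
r = -4/3 (r = (1/9)*(-12) = -4/3 ≈ -1.3333)
R(Z, y) = 1/2 (R(Z, y) = -1*(-1/2) = 1/2)
(r + sqrt(-13 - 14))*R(4, 0) = (-4/3 + sqrt(-13 - 14))*(1/2) = (-4/3 + sqrt(-27))*(1/2) = (-4/3 + 3*I*sqrt(3))*(1/2) = -2/3 + 3*I*sqrt(3)/2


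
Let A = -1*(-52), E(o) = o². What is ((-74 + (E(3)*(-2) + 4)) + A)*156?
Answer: -5616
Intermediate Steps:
A = 52
((-74 + (E(3)*(-2) + 4)) + A)*156 = ((-74 + (3²*(-2) + 4)) + 52)*156 = ((-74 + (9*(-2) + 4)) + 52)*156 = ((-74 + (-18 + 4)) + 52)*156 = ((-74 - 14) + 52)*156 = (-88 + 52)*156 = -36*156 = -5616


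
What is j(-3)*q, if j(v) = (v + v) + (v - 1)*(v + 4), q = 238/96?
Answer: -595/24 ≈ -24.792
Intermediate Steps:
q = 119/48 (q = 238*(1/96) = 119/48 ≈ 2.4792)
j(v) = 2*v + (-1 + v)*(4 + v)
j(-3)*q = (-4 + (-3)² + 5*(-3))*(119/48) = (-4 + 9 - 15)*(119/48) = -10*119/48 = -595/24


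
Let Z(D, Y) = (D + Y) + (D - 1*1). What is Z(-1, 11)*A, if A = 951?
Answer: 7608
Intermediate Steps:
Z(D, Y) = -1 + Y + 2*D (Z(D, Y) = (D + Y) + (D - 1) = (D + Y) + (-1 + D) = -1 + Y + 2*D)
Z(-1, 11)*A = (-1 + 11 + 2*(-1))*951 = (-1 + 11 - 2)*951 = 8*951 = 7608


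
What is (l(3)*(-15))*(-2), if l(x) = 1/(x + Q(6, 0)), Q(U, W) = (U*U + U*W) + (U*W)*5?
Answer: 10/13 ≈ 0.76923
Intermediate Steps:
Q(U, W) = U² + 6*U*W (Q(U, W) = (U² + U*W) + 5*U*W = U² + 6*U*W)
l(x) = 1/(36 + x) (l(x) = 1/(x + 6*(6 + 6*0)) = 1/(x + 6*(6 + 0)) = 1/(x + 6*6) = 1/(x + 36) = 1/(36 + x))
(l(3)*(-15))*(-2) = (-15/(36 + 3))*(-2) = (-15/39)*(-2) = ((1/39)*(-15))*(-2) = -5/13*(-2) = 10/13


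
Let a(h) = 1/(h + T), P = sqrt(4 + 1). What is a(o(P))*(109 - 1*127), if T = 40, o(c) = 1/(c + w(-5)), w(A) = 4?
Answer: -7992/17921 - 18*sqrt(5)/17921 ≈ -0.44820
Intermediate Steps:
P = sqrt(5) ≈ 2.2361
o(c) = 1/(4 + c) (o(c) = 1/(c + 4) = 1/(4 + c))
a(h) = 1/(40 + h) (a(h) = 1/(h + 40) = 1/(40 + h))
a(o(P))*(109 - 1*127) = (109 - 1*127)/(40 + 1/(4 + sqrt(5))) = (109 - 127)/(40 + 1/(4 + sqrt(5))) = -18/(40 + 1/(4 + sqrt(5)))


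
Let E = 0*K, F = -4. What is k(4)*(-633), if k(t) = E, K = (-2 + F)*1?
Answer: 0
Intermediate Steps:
K = -6 (K = (-2 - 4)*1 = -6*1 = -6)
E = 0 (E = 0*(-6) = 0)
k(t) = 0
k(4)*(-633) = 0*(-633) = 0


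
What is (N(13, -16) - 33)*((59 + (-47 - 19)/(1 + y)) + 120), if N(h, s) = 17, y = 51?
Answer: -36968/13 ≈ -2843.7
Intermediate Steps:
(N(13, -16) - 33)*((59 + (-47 - 19)/(1 + y)) + 120) = (17 - 33)*((59 + (-47 - 19)/(1 + 51)) + 120) = -16*((59 - 66/52) + 120) = -16*((59 - 66*1/52) + 120) = -16*((59 - 33/26) + 120) = -16*(1501/26 + 120) = -16*4621/26 = -36968/13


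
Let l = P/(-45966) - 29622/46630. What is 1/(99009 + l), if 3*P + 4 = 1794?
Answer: 1607545935/159160473407851 ≈ 1.0100e-5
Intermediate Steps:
P = 1790/3 (P = -4/3 + (⅓)*1794 = -4/3 + 598 = 1790/3 ≈ 596.67)
l = -1042070564/1607545935 (l = (1790/3)/(-45966) - 29622/46630 = (1790/3)*(-1/45966) - 29622*1/46630 = -895/68949 - 14811/23315 = -1042070564/1607545935 ≈ -0.64824)
1/(99009 + l) = 1/(99009 - 1042070564/1607545935) = 1/(159160473407851/1607545935) = 1607545935/159160473407851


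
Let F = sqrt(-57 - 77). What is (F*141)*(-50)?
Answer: -7050*I*sqrt(134) ≈ -81610.0*I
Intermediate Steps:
F = I*sqrt(134) (F = sqrt(-134) = I*sqrt(134) ≈ 11.576*I)
(F*141)*(-50) = ((I*sqrt(134))*141)*(-50) = (141*I*sqrt(134))*(-50) = -7050*I*sqrt(134)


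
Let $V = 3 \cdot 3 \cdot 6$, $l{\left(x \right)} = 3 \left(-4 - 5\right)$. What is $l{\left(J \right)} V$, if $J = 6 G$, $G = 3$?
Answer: $-1458$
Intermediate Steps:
$J = 18$ ($J = 6 \cdot 3 = 18$)
$l{\left(x \right)} = -27$ ($l{\left(x \right)} = 3 \left(-9\right) = -27$)
$V = 54$ ($V = 9 \cdot 6 = 54$)
$l{\left(J \right)} V = \left(-27\right) 54 = -1458$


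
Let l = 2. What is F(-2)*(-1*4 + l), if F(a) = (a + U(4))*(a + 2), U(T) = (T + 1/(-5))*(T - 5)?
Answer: 0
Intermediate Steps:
U(T) = (-5 + T)*(-1/5 + T) (U(T) = (T - 1/5)*(-5 + T) = (-1/5 + T)*(-5 + T) = (-5 + T)*(-1/5 + T))
F(a) = (2 + a)*(-19/5 + a) (F(a) = (a + (1 + 4**2 - 26/5*4))*(a + 2) = (a + (1 + 16 - 104/5))*(2 + a) = (a - 19/5)*(2 + a) = (-19/5 + a)*(2 + a) = (2 + a)*(-19/5 + a))
F(-2)*(-1*4 + l) = (-38/5 + (-2)**2 - 9/5*(-2))*(-1*4 + 2) = (-38/5 + 4 + 18/5)*(-4 + 2) = 0*(-2) = 0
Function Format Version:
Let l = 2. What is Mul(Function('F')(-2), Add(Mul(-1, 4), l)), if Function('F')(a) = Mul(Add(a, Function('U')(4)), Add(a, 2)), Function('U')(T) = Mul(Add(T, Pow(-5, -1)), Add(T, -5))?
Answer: 0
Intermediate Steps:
Function('U')(T) = Mul(Add(-5, T), Add(Rational(-1, 5), T)) (Function('U')(T) = Mul(Add(T, Rational(-1, 5)), Add(-5, T)) = Mul(Add(Rational(-1, 5), T), Add(-5, T)) = Mul(Add(-5, T), Add(Rational(-1, 5), T)))
Function('F')(a) = Mul(Add(2, a), Add(Rational(-19, 5), a)) (Function('F')(a) = Mul(Add(a, Add(1, Pow(4, 2), Mul(Rational(-26, 5), 4))), Add(a, 2)) = Mul(Add(a, Add(1, 16, Rational(-104, 5))), Add(2, a)) = Mul(Add(a, Rational(-19, 5)), Add(2, a)) = Mul(Add(Rational(-19, 5), a), Add(2, a)) = Mul(Add(2, a), Add(Rational(-19, 5), a)))
Mul(Function('F')(-2), Add(Mul(-1, 4), l)) = Mul(Add(Rational(-38, 5), Pow(-2, 2), Mul(Rational(-9, 5), -2)), Add(Mul(-1, 4), 2)) = Mul(Add(Rational(-38, 5), 4, Rational(18, 5)), Add(-4, 2)) = Mul(0, -2) = 0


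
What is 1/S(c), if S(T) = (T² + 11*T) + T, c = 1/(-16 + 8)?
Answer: -64/95 ≈ -0.67368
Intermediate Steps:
c = -⅛ (c = 1/(-8) = -⅛ ≈ -0.12500)
S(T) = T² + 12*T
1/S(c) = 1/(-(12 - ⅛)/8) = 1/(-⅛*95/8) = 1/(-95/64) = -64/95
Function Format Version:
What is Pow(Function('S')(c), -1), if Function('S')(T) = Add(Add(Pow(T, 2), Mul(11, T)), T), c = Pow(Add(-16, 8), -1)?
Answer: Rational(-64, 95) ≈ -0.67368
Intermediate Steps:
c = Rational(-1, 8) (c = Pow(-8, -1) = Rational(-1, 8) ≈ -0.12500)
Function('S')(T) = Add(Pow(T, 2), Mul(12, T))
Pow(Function('S')(c), -1) = Pow(Mul(Rational(-1, 8), Add(12, Rational(-1, 8))), -1) = Pow(Mul(Rational(-1, 8), Rational(95, 8)), -1) = Pow(Rational(-95, 64), -1) = Rational(-64, 95)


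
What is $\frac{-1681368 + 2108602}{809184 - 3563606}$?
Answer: $- \frac{213617}{1377211} \approx -0.15511$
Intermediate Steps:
$\frac{-1681368 + 2108602}{809184 - 3563606} = \frac{427234}{-2754422} = 427234 \left(- \frac{1}{2754422}\right) = - \frac{213617}{1377211}$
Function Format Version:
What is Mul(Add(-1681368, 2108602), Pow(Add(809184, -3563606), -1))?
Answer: Rational(-213617, 1377211) ≈ -0.15511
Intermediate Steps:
Mul(Add(-1681368, 2108602), Pow(Add(809184, -3563606), -1)) = Mul(427234, Pow(-2754422, -1)) = Mul(427234, Rational(-1, 2754422)) = Rational(-213617, 1377211)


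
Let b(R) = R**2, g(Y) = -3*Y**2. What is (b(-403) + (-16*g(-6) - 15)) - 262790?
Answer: -98668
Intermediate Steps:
(b(-403) + (-16*g(-6) - 15)) - 262790 = ((-403)**2 + (-(-48)*(-6)**2 - 15)) - 262790 = (162409 + (-(-48)*36 - 15)) - 262790 = (162409 + (-16*(-108) - 15)) - 262790 = (162409 + (1728 - 15)) - 262790 = (162409 + 1713) - 262790 = 164122 - 262790 = -98668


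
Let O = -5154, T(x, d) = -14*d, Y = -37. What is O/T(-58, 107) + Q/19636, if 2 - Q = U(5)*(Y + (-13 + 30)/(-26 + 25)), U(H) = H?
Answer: 12701425/3676841 ≈ 3.4544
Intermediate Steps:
Q = 272 (Q = 2 - 5*(-37 + (-13 + 30)/(-26 + 25)) = 2 - 5*(-37 + 17/(-1)) = 2 - 5*(-37 + 17*(-1)) = 2 - 5*(-37 - 17) = 2 - 5*(-54) = 2 - 1*(-270) = 2 + 270 = 272)
O/T(-58, 107) + Q/19636 = -5154/((-14*107)) + 272/19636 = -5154/(-1498) + 272*(1/19636) = -5154*(-1/1498) + 68/4909 = 2577/749 + 68/4909 = 12701425/3676841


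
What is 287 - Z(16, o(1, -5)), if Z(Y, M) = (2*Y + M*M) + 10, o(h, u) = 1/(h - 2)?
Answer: 244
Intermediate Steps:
o(h, u) = 1/(-2 + h)
Z(Y, M) = 10 + M² + 2*Y (Z(Y, M) = (2*Y + M²) + 10 = (M² + 2*Y) + 10 = 10 + M² + 2*Y)
287 - Z(16, o(1, -5)) = 287 - (10 + (1/(-2 + 1))² + 2*16) = 287 - (10 + (1/(-1))² + 32) = 287 - (10 + (-1)² + 32) = 287 - (10 + 1 + 32) = 287 - 1*43 = 287 - 43 = 244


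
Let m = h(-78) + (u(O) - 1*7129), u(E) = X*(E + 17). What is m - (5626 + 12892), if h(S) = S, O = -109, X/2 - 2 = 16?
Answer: -29037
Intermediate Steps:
X = 36 (X = 4 + 2*16 = 4 + 32 = 36)
u(E) = 612 + 36*E (u(E) = 36*(E + 17) = 36*(17 + E) = 612 + 36*E)
m = -10519 (m = -78 + ((612 + 36*(-109)) - 1*7129) = -78 + ((612 - 3924) - 7129) = -78 + (-3312 - 7129) = -78 - 10441 = -10519)
m - (5626 + 12892) = -10519 - (5626 + 12892) = -10519 - 1*18518 = -10519 - 18518 = -29037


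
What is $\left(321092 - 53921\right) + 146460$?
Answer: $413631$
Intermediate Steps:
$\left(321092 - 53921\right) + 146460 = 267171 + 146460 = 413631$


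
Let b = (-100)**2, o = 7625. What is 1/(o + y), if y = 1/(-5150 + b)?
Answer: 4850/36981251 ≈ 0.00013115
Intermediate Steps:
b = 10000
y = 1/4850 (y = 1/(-5150 + 10000) = 1/4850 ≈ 0.00020619)
1/(o + y) = 1/(7625 + 1/4850) = 1/(36981251/4850) = 4850/36981251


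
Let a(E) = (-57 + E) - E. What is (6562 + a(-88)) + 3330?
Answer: 9835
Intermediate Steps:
a(E) = -57
(6562 + a(-88)) + 3330 = (6562 - 57) + 3330 = 6505 + 3330 = 9835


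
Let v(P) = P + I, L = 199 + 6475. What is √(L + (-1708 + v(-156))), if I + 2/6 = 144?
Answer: √44583/3 ≈ 70.382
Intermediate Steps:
L = 6674
I = 431/3 (I = -⅓ + 144 = 431/3 ≈ 143.67)
v(P) = 431/3 + P (v(P) = P + 431/3 = 431/3 + P)
√(L + (-1708 + v(-156))) = √(6674 + (-1708 + (431/3 - 156))) = √(6674 + (-1708 - 37/3)) = √(6674 - 5161/3) = √(14861/3) = √44583/3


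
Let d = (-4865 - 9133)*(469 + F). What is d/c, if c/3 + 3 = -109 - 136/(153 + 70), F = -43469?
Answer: -130064750/73 ≈ -1.7817e+6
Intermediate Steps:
c = -75336/223 (c = -9 + 3*(-109 - 136/(153 + 70)) = -9 + 3*(-109 - 136/223) = -9 + 3*(-24443/223) = -9 - 73329/223 = -75336/223 ≈ -337.83)
d = 601914000 (d = (-4865 - 9133)*(469 - 43469) = -13998*(-43000) = 601914000)
d/c = 601914000/(-75336/223) = 601914000*(-223/75336) = -130064750/73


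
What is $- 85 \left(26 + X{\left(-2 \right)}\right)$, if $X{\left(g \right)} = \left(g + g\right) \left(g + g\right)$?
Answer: $-3570$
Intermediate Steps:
$X{\left(g \right)} = 4 g^{2}$ ($X{\left(g \right)} = 2 g 2 g = 4 g^{2}$)
$- 85 \left(26 + X{\left(-2 \right)}\right) = - 85 \left(26 + 4 \left(-2\right)^{2}\right) = - 85 \left(26 + 4 \cdot 4\right) = - 85 \left(26 + 16\right) = \left(-85\right) 42 = -3570$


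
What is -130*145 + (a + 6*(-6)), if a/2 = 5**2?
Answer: -18836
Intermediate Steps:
a = 50 (a = 2*5**2 = 2*25 = 50)
-130*145 + (a + 6*(-6)) = -130*145 + (50 + 6*(-6)) = -18850 + (50 - 36) = -18850 + 14 = -18836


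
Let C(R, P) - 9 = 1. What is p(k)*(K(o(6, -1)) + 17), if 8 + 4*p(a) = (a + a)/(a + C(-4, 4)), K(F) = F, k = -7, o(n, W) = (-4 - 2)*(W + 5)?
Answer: 133/6 ≈ 22.167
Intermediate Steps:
o(n, W) = -30 - 6*W (o(n, W) = -6*(5 + W) = -30 - 6*W)
C(R, P) = 10 (C(R, P) = 9 + 1 = 10)
p(a) = -2 + a/(2*(10 + a)) (p(a) = -2 + ((a + a)/(a + 10))/4 = -2 + ((2*a)/(10 + a))/4 = -2 + (2*a/(10 + a))/4 = -2 + a/(2*(10 + a)))
p(k)*(K(o(6, -1)) + 17) = ((-40 - 3*(-7))/(2*(10 - 7)))*((-30 - 6*(-1)) + 17) = ((½)*(-40 + 21)/3)*((-30 + 6) + 17) = ((½)*(⅓)*(-19))*(-24 + 17) = -19/6*(-7) = 133/6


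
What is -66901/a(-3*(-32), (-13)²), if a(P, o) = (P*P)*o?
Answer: -66901/1557504 ≈ -0.042954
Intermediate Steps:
a(P, o) = o*P² (a(P, o) = P²*o = o*P²)
-66901/a(-3*(-32), (-13)²) = -66901/((-13)²*(-3*(-32))²) = -66901/(169*96²) = -66901/(169*9216) = -66901/1557504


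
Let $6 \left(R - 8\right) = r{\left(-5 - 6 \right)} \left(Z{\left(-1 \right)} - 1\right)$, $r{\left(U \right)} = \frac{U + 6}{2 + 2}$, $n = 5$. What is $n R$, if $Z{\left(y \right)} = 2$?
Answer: $\frac{935}{24} \approx 38.958$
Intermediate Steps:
$r{\left(U \right)} = \frac{3}{2} + \frac{U}{4}$ ($r{\left(U \right)} = \frac{6 + U}{4} = \left(6 + U\right) \frac{1}{4} = \frac{3}{2} + \frac{U}{4}$)
$R = \frac{187}{24}$ ($R = 8 + \frac{\left(\frac{3}{2} + \frac{-5 - 6}{4}\right) \left(2 - 1\right)}{6} = 8 + \frac{\left(\frac{3}{2} + \frac{-5 - 6}{4}\right) 1}{6} = 8 + \frac{\left(\frac{3}{2} + \frac{1}{4} \left(-11\right)\right) 1}{6} = 8 + \frac{\left(\frac{3}{2} - \frac{11}{4}\right) 1}{6} = 8 + \frac{\left(- \frac{5}{4}\right) 1}{6} = 8 + \frac{1}{6} \left(- \frac{5}{4}\right) = 8 - \frac{5}{24} = \frac{187}{24} \approx 7.7917$)
$n R = 5 \cdot \frac{187}{24} = \frac{935}{24}$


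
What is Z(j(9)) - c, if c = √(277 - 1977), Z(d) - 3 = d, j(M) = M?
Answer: 12 - 10*I*√17 ≈ 12.0 - 41.231*I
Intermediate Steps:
Z(d) = 3 + d
c = 10*I*√17 (c = √(-1700) = 10*I*√17 ≈ 41.231*I)
Z(j(9)) - c = (3 + 9) - 10*I*√17 = 12 - 10*I*√17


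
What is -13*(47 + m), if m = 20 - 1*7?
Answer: -780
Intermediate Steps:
m = 13 (m = 20 - 7 = 13)
-13*(47 + m) = -13*(47 + 13) = -13*60 = -780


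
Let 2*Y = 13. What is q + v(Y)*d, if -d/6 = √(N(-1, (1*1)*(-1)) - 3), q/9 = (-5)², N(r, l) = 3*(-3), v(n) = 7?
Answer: 225 - 84*I*√3 ≈ 225.0 - 145.49*I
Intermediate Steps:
Y = 13/2 (Y = (½)*13 = 13/2 ≈ 6.5000)
N(r, l) = -9
q = 225 (q = 9*(-5)² = 9*25 = 225)
d = -12*I*√3 (d = -6*√(-9 - 3) = -12*I*√3 ≈ -20.785*I)
q + v(Y)*d = 225 + 7*(-12*I*√3) = 225 - 84*I*√3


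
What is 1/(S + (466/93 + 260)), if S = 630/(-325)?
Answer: 6045/1590272 ≈ 0.0038012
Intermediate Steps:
S = -126/65 (S = 630*(-1/325) = -126/65 ≈ -1.9385)
1/(S + (466/93 + 260)) = 1/(-126/65 + (466/93 + 260)) = 1/(-126/65 + 24646/93) = 1/(1590272/6045) = 6045/1590272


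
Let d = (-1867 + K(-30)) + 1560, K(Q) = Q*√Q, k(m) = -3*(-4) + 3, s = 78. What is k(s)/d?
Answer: -4605/121249 + 450*I*√30/121249 ≈ -0.03798 + 0.020328*I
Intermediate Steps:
k(m) = 15 (k(m) = 12 + 3 = 15)
K(Q) = Q^(3/2)
d = -307 - 30*I*√30 (d = (-1867 + (-30)^(3/2)) + 1560 = (-1867 - 30*I*√30) + 1560 = -307 - 30*I*√30 ≈ -307.0 - 164.32*I)
k(s)/d = 15/(-307 - 30*I*√30)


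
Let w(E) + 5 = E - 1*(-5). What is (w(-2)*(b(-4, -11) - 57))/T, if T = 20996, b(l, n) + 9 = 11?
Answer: 55/10498 ≈ 0.0052391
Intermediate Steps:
w(E) = E (w(E) = -5 + (E - 1*(-5)) = -5 + (E + 5) = -5 + (5 + E) = E)
b(l, n) = 2 (b(l, n) = -9 + 11 = 2)
(w(-2)*(b(-4, -11) - 57))/T = -2*(2 - 57)/20996 = -2*(-55)*(1/20996) = 110*(1/20996) = 55/10498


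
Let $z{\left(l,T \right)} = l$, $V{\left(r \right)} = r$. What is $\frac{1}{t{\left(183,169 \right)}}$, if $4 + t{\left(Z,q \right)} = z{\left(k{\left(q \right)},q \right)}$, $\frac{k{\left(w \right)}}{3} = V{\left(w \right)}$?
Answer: $\frac{1}{503} \approx 0.0019881$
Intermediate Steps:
$k{\left(w \right)} = 3 w$
$t{\left(Z,q \right)} = -4 + 3 q$
$\frac{1}{t{\left(183,169 \right)}} = \frac{1}{-4 + 3 \cdot 169} = \frac{1}{-4 + 507} = \frac{1}{503}$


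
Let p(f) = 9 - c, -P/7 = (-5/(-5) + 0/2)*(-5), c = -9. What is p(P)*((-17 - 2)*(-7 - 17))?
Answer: 8208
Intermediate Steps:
P = 35 (P = -7*(-5/(-5) + 0/2)*(-5) = -7*(-5*(-1/5) + 0*(1/2))*(-5) = -7*(1 + 0)*(-5) = -7*(-5) = 35)
p(f) = 18 (p(f) = 9 - 1*(-9) = 9 + 9 = 18)
p(P)*((-17 - 2)*(-7 - 17)) = 18*((-17 - 2)*(-7 - 17)) = 18*(-19*(-24)) = 18*456 = 8208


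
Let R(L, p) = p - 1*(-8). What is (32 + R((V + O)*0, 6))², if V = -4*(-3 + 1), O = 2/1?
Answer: 2116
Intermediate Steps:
O = 2 (O = 2*1 = 2)
V = 8 (V = -4*(-2) = 8)
R(L, p) = 8 + p (R(L, p) = p + 8 = 8 + p)
(32 + R((V + O)*0, 6))² = (32 + (8 + 6))² = (32 + 14)² = 46² = 2116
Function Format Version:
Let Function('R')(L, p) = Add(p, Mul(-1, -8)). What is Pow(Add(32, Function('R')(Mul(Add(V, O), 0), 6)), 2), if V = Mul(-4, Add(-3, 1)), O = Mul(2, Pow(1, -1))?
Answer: 2116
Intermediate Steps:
O = 2 (O = Mul(2, 1) = 2)
V = 8 (V = Mul(-4, -2) = 8)
Function('R')(L, p) = Add(8, p) (Function('R')(L, p) = Add(p, 8) = Add(8, p))
Pow(Add(32, Function('R')(Mul(Add(V, O), 0), 6)), 2) = Pow(Add(32, Add(8, 6)), 2) = Pow(Add(32, 14), 2) = Pow(46, 2) = 2116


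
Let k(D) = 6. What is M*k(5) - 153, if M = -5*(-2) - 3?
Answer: -111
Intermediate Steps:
M = 7 (M = 10 - 3 = 7)
M*k(5) - 153 = 7*6 - 153 = 42 - 153 = -111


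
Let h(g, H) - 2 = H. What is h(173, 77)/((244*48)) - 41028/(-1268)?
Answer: 120155027/3712704 ≈ 32.363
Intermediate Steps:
h(g, H) = 2 + H
h(173, 77)/((244*48)) - 41028/(-1268) = (2 + 77)/((244*48)) - 41028/(-1268) = 79/11712 - 41028*(-1/1268) = 79*(1/11712) + 10257/317 = 79/11712 + 10257/317 = 120155027/3712704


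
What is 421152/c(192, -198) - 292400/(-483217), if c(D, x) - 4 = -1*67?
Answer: -9689970704/1449651 ≈ -6684.3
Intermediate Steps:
c(D, x) = -63 (c(D, x) = 4 - 1*67 = 4 - 67 = -63)
421152/c(192, -198) - 292400/(-483217) = 421152/(-63) - 292400/(-483217) = 421152*(-1/63) - 292400*(-1/483217) = -140384/21 + 292400/483217 = -9689970704/1449651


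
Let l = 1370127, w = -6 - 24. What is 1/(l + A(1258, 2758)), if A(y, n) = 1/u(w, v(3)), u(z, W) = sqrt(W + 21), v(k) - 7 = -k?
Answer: 5/6850636 ≈ 7.2986e-7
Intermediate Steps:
v(k) = 7 - k
w = -30
u(z, W) = sqrt(21 + W)
A(y, n) = 1/5 (A(y, n) = 1/(sqrt(21 + (7 - 1*3))) = 1/(sqrt(21 + (7 - 3))) = 1/(sqrt(21 + 4)) = 1/(sqrt(25)) = 1/5)
1/(l + A(1258, 2758)) = 1/(1370127 + 1/5) = 1/(6850636/5) = 5/6850636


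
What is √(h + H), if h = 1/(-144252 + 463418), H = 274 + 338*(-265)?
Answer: I*√9096309877089410/319166 ≈ 298.82*I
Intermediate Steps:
H = -89296 (H = 274 - 89570 = -89296)
h = 1/319166 ≈ 3.1332e-6
√(h + H) = √(1/319166 - 89296) = √(-28500247135/319166) = I*√9096309877089410/319166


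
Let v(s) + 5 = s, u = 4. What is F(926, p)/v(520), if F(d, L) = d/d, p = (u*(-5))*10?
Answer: 1/515 ≈ 0.0019417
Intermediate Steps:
v(s) = -5 + s
p = -200 (p = (4*(-5))*10 = -20*10 = -200)
F(d, L) = 1
F(926, p)/v(520) = 1/(-5 + 520) = 1/515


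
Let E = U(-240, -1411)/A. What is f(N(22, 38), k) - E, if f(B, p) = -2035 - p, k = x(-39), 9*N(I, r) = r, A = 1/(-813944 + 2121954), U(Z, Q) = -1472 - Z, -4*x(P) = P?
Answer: 6445865101/4 ≈ 1.6115e+9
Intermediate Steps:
x(P) = -P/4
A = 1/1308010 ≈ 7.6452e-7
N(I, r) = r/9
E = -1611468320 (E = (-1472 - 1*(-240))/(1/1308010) = (-1472 + 240)*1308010 = -1232*1308010 = -1611468320)
k = 39/4 (k = -¼*(-39) = 39/4 ≈ 9.7500)
f(N(22, 38), k) - E = (-2035 - 1*39/4) - 1*(-1611468320) = (-2035 - 39/4) + 1611468320 = -8179/4 + 1611468320 = 6445865101/4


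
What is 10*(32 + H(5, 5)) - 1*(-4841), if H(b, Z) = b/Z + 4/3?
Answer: 15553/3 ≈ 5184.3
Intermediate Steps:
H(b, Z) = 4/3 + b/Z (H(b, Z) = b/Z + 4*(⅓) = b/Z + 4/3 = 4/3 + b/Z)
10*(32 + H(5, 5)) - 1*(-4841) = 10*(32 + (4/3 + 5/5)) - 1*(-4841) = 10*(32 + (4/3 + 5*(⅕))) + 4841 = 10*(32 + (4/3 + 1)) + 4841 = 10*(32 + 7/3) + 4841 = 10*(103/3) + 4841 = 1030/3 + 4841 = 15553/3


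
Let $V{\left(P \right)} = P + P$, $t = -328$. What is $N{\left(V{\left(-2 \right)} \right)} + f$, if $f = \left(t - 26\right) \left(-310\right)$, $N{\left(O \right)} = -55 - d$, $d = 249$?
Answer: $109436$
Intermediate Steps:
$V{\left(P \right)} = 2 P$
$N{\left(O \right)} = -304$ ($N{\left(O \right)} = -55 - 249 = -304$)
$f = 109740$ ($f = \left(-328 - 26\right) \left(-310\right) = \left(-354\right) \left(-310\right) = 109740$)
$N{\left(V{\left(-2 \right)} \right)} + f = -304 + 109740 = 109436$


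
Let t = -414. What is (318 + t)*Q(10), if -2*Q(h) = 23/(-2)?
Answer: -552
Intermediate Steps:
Q(h) = 23/4 (Q(h) = -23/(2*(-2)) = -23*(-1)/(2*2) = -½*(-23/2) = 23/4)
(318 + t)*Q(10) = (318 - 414)*(23/4) = -96*23/4 = -552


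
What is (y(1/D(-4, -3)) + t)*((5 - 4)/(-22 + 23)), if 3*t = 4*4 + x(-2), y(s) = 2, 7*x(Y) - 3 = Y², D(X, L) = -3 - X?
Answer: 23/3 ≈ 7.6667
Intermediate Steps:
x(Y) = 3/7 + Y²/7
t = 17/3 (t = (4*4 + (3/7 + (⅐)*(-2)²))/3 = (16 + (3/7 + (⅐)*4))/3 = (16 + (3/7 + 4/7))/3 = (16 + 1)/3 = (⅓)*17 = 17/3 ≈ 5.6667)
(y(1/D(-4, -3)) + t)*((5 - 4)/(-22 + 23)) = (2 + 17/3)*((5 - 4)/(-22 + 23)) = 23*(1/1)/3 = 23*(1*1)/3 = (23/3)*1 = 23/3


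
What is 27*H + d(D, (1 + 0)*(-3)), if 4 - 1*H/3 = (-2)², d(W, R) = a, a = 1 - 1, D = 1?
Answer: 0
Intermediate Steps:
a = 0
d(W, R) = 0
H = 0 (H = 12 - 3*(-2)² = 12 - 3*4 = 12 - 12 = 0)
27*H + d(D, (1 + 0)*(-3)) = 27*0 + 0 = 0 + 0 = 0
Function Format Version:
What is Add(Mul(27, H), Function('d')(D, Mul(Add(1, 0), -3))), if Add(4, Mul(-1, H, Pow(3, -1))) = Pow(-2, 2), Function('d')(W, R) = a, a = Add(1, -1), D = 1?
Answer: 0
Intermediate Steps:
a = 0
Function('d')(W, R) = 0
H = 0 (H = Add(12, Mul(-3, Pow(-2, 2))) = Add(12, Mul(-3, 4)) = Add(12, -12) = 0)
Add(Mul(27, H), Function('d')(D, Mul(Add(1, 0), -3))) = Add(Mul(27, 0), 0) = Add(0, 0) = 0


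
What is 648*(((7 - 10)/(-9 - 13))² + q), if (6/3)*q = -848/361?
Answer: -32718654/43681 ≈ -749.04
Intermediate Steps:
q = -424/361 (q = (-848/361)/2 = (-848*1/361)/2 = (½)*(-848/361) = -424/361 ≈ -1.1745)
648*(((7 - 10)/(-9 - 13))² + q) = 648*(((7 - 10)/(-9 - 13))² - 424/361) = 648*((-3/(-22))² - 424/361) = 648*((-3*(-1/22))² - 424/361) = 648*((3/22)² - 424/361) = 648*(9/484 - 424/361) = 648*(-201967/174724) = -32718654/43681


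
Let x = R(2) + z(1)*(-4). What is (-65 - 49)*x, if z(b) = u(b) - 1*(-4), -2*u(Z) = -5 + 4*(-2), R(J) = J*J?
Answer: 4332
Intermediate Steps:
R(J) = J²
u(Z) = 13/2 (u(Z) = -(-5 + 4*(-2))/2 = -(-5 - 8)/2 = -½*(-13) = 13/2)
z(b) = 21/2 (z(b) = 13/2 - 1*(-4) = 13/2 + 4 = 21/2)
x = -38 (x = 2² + (21/2)*(-4) = 4 - 42 = -38)
(-65 - 49)*x = (-65 - 49)*(-38) = -114*(-38) = 4332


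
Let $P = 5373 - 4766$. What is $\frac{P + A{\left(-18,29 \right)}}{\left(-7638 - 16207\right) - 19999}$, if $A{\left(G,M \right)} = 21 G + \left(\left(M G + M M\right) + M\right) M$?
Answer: $- \frac{10321}{43844} \approx -0.2354$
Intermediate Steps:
$A{\left(G,M \right)} = 21 G + M \left(M + M^{2} + G M\right)$ ($A{\left(G,M \right)} = 21 G + \left(\left(G M + M^{2}\right) + M\right) M = 21 G + \left(\left(M^{2} + G M\right) + M\right) M = 21 G + \left(M + M^{2} + G M\right) M = 21 G + M \left(M + M^{2} + G M\right)$)
$P = 607$
$\frac{P + A{\left(-18,29 \right)}}{\left(-7638 - 16207\right) - 19999} = \frac{607 + \left(29^{2} + 29^{3} + 21 \left(-18\right) - 18 \cdot 29^{2}\right)}{\left(-7638 - 16207\right) - 19999} = \frac{607 + \left(841 + 24389 - 378 - 15138\right)}{-23845 - 19999} = \frac{607 + \left(841 + 24389 - 378 - 15138\right)}{-43844} = \left(607 + 9714\right) \left(- \frac{1}{43844}\right) = 10321 \left(- \frac{1}{43844}\right) = - \frac{10321}{43844}$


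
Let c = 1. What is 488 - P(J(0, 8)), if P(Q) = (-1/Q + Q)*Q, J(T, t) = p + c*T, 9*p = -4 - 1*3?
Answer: 39560/81 ≈ 488.40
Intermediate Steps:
p = -7/9 (p = (-4 - 1*3)/9 = (-4 - 3)/9 = (⅑)*(-7) = -7/9 ≈ -0.77778)
J(T, t) = -7/9 + T (J(T, t) = -7/9 + 1*T = -7/9 + T)
P(Q) = Q*(Q - 1/Q) (P(Q) = (Q - 1/Q)*Q = Q*(Q - 1/Q))
488 - P(J(0, 8)) = 488 - (-1 + (-7/9 + 0)²) = 488 - (-1 + (-7/9)²) = 488 - (-1 + 49/81) = 488 - 1*(-32/81) = 488 + 32/81 = 39560/81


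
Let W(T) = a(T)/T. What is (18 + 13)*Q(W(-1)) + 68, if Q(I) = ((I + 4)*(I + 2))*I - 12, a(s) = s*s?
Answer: -397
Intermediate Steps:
a(s) = s**2
W(T) = T (W(T) = T**2/T = T)
Q(I) = -12 + I*(2 + I)*(4 + I) (Q(I) = ((4 + I)*(2 + I))*I - 12 = ((2 + I)*(4 + I))*I - 12 = I*(2 + I)*(4 + I) - 12 = -12 + I*(2 + I)*(4 + I))
(18 + 13)*Q(W(-1)) + 68 = (18 + 13)*(-12 + (-1)**3 + 6*(-1)**2 + 8*(-1)) + 68 = 31*(-12 - 1 + 6*1 - 8) + 68 = 31*(-12 - 1 + 6 - 8) + 68 = 31*(-15) + 68 = -465 + 68 = -397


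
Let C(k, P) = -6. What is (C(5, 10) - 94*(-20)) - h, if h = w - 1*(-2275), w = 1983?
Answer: -2384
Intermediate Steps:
h = 4258 (h = 1983 - 1*(-2275) = 1983 + 2275 = 4258)
(C(5, 10) - 94*(-20)) - h = (-6 - 94*(-20)) - 1*4258 = (-6 + 1880) - 4258 = 1874 - 4258 = -2384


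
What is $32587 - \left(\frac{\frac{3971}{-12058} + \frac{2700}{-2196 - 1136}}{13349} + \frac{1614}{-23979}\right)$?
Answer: $\frac{34924010149109977443}{1071713809854898} \approx 32587.0$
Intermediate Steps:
$32587 - \left(\frac{\frac{3971}{-12058} + \frac{2700}{-2196 - 1136}}{13349} + \frac{1614}{-23979}\right) = 32587 - \left(\left(3971 \left(- \frac{1}{12058}\right) + \frac{2700}{-3332}\right) \frac{1}{13349} + 1614 \left(- \frac{1}{23979}\right)\right) = 32587 - \left(\left(- \frac{3971}{12058} + 2700 \left(- \frac{1}{3332}\right)\right) \frac{1}{13349} - \frac{538}{7993}\right) = 32587 - \left(\left(- \frac{3971}{12058} - \frac{675}{833}\right) \frac{1}{13349} - \frac{538}{7993}\right) = 32587 - \left(\left(- \frac{11446993}{10044314}\right) \frac{1}{13349} - \frac{538}{7993}\right) = 32587 - \left(- \frac{11446993}{134081547586} - \frac{538}{7993}\right) = 32587 - - \frac{72227368416317}{1071713809854898} = 32587 + \frac{72227368416317}{1071713809854898} = \frac{34924010149109977443}{1071713809854898}$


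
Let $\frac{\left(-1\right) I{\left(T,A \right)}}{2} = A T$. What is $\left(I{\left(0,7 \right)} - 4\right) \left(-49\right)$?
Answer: $196$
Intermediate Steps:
$I{\left(T,A \right)} = - 2 A T$
$\left(I{\left(0,7 \right)} - 4\right) \left(-49\right) = \left(\left(-2\right) 7 \cdot 0 - 4\right) \left(-49\right) = \left(0 - 4\right) \left(-49\right) = \left(-4\right) \left(-49\right) = 196$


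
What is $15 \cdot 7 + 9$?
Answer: $114$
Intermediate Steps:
$15 \cdot 7 + 9 = 105 + 9 = 114$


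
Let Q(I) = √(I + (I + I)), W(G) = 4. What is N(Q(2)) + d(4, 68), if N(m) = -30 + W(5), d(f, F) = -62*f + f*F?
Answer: -2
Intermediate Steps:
d(f, F) = -62*f + F*f
Q(I) = √3*√I (Q(I) = √(I + 2*I) = √(3*I) = √3*√I)
N(m) = -26 (N(m) = -30 + 4 = -26)
N(Q(2)) + d(4, 68) = -26 + 4*(-62 + 68) = -26 + 4*6 = -26 + 24 = -2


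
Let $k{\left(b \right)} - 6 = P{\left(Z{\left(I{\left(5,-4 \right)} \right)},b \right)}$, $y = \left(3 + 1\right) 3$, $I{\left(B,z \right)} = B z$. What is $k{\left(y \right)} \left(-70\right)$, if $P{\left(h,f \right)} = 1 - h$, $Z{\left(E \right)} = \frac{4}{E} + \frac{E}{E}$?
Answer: $-434$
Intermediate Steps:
$y = 12$ ($y = 4 \cdot 3 = 12$)
$Z{\left(E \right)} = 1 + \frac{4}{E}$ ($Z{\left(E \right)} = \frac{4}{E} + 1 = 1 + \frac{4}{E}$)
$k{\left(b \right)} = \frac{31}{5}$ ($k{\left(b \right)} = 6 + \left(1 - \frac{4 + 5 \left(-4\right)}{5 \left(-4\right)}\right) = 6 + \left(1 - \frac{4 - 20}{-20}\right) = 6 + \left(1 - \left(- \frac{1}{20}\right) \left(-16\right)\right) = 6 + \left(1 - \frac{4}{5}\right) = 6 + \frac{1}{5} = \frac{31}{5}$)
$k{\left(y \right)} \left(-70\right) = \frac{31}{5} \left(-70\right) = -434$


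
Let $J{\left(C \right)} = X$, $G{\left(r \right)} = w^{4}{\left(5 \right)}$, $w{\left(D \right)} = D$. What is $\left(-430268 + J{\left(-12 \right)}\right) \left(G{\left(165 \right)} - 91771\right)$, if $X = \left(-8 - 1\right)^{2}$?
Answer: $39209824302$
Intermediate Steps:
$X = 81$ ($X = \left(-9\right)^{2} = 81$)
$G{\left(r \right)} = 625$ ($G{\left(r \right)} = 5^{4} = 625$)
$J{\left(C \right)} = 81$
$\left(-430268 + J{\left(-12 \right)}\right) \left(G{\left(165 \right)} - 91771\right) = \left(-430268 + 81\right) \left(625 - 91771\right) = \left(-430187\right) \left(-91146\right) = 39209824302$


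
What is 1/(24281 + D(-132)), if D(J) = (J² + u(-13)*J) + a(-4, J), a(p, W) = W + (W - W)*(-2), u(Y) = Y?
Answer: 1/43289 ≈ 2.3101e-5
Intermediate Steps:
a(p, W) = W (a(p, W) = W + 0*(-2) = W + 0 = W)
D(J) = J² - 12*J (D(J) = (J² - 13*J) + J = J² - 12*J)
1/(24281 + D(-132)) = 1/(24281 - 132*(-12 - 132)) = 1/(24281 - 132*(-144)) = 1/(24281 + 19008) = 1/43289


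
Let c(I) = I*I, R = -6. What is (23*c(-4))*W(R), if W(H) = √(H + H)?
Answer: 736*I*√3 ≈ 1274.8*I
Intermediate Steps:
W(H) = √2*√H (W(H) = √(2*H) = √2*√H)
c(I) = I²
(23*c(-4))*W(R) = (23*(-4)²)*(√2*√(-6)) = (23*16)*(√2*(I*√6)) = 368*(2*I*√3) = 736*I*√3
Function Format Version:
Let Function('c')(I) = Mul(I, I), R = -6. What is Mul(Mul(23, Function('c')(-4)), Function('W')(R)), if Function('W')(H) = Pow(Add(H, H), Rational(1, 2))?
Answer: Mul(736, I, Pow(3, Rational(1, 2))) ≈ Mul(1274.8, I)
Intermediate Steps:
Function('W')(H) = Mul(Pow(2, Rational(1, 2)), Pow(H, Rational(1, 2))) (Function('W')(H) = Pow(Mul(2, H), Rational(1, 2)) = Mul(Pow(2, Rational(1, 2)), Pow(H, Rational(1, 2))))
Function('c')(I) = Pow(I, 2)
Mul(Mul(23, Function('c')(-4)), Function('W')(R)) = Mul(Mul(23, Pow(-4, 2)), Mul(Pow(2, Rational(1, 2)), Pow(-6, Rational(1, 2)))) = Mul(Mul(23, 16), Mul(Pow(2, Rational(1, 2)), Mul(I, Pow(6, Rational(1, 2))))) = Mul(368, Mul(2, I, Pow(3, Rational(1, 2)))) = Mul(736, I, Pow(3, Rational(1, 2)))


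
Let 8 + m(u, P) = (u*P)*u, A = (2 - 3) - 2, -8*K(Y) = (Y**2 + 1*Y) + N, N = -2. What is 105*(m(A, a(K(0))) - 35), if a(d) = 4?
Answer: -735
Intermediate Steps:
K(Y) = 1/4 - Y/8 - Y**2/8 (K(Y) = -((Y**2 + 1*Y) - 2)/8 = -((Y**2 + Y) - 2)/8 = -((Y + Y**2) - 2)/8 = -(-2 + Y + Y**2)/8 = 1/4 - Y/8 - Y**2/8)
A = -3 (A = -1 - 2 = -3)
m(u, P) = -8 + P*u**2 (m(u, P) = -8 + (u*P)*u = -8 + (P*u)*u = -8 + P*u**2)
105*(m(A, a(K(0))) - 35) = 105*((-8 + 4*(-3)**2) - 35) = 105*((-8 + 4*9) - 35) = 105*((-8 + 36) - 35) = 105*(28 - 35) = 105*(-7) = -735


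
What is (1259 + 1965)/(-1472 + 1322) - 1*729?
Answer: -56287/75 ≈ -750.49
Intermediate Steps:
(1259 + 1965)/(-1472 + 1322) - 1*729 = 3224/(-150) - 729 = 3224*(-1/150) - 729 = -1612/75 - 729 = -56287/75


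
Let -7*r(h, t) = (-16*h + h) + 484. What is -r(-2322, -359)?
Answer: 35314/7 ≈ 5044.9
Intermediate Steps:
r(h, t) = -484/7 + 15*h/7 (r(h, t) = -((-16*h + h) + 484)/7 = -(-15*h + 484)/7 = -(484 - 15*h)/7 = -484/7 + 15*h/7)
-r(-2322, -359) = -(-484/7 + (15/7)*(-2322)) = -(-484/7 - 34830/7) = -1*(-35314/7) = 35314/7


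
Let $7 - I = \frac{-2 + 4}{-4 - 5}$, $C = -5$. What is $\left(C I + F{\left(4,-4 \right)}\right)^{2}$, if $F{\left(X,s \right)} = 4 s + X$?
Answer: $\frac{187489}{81} \approx 2314.7$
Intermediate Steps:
$I = \frac{65}{9}$ ($I = 7 - \frac{-2 + 4}{-4 - 5} = 7 - \frac{2}{-9} = 7 - 2 \left(- \frac{1}{9}\right) = 7 - - \frac{2}{9} = 7 + \frac{2}{9} = \frac{65}{9} \approx 7.2222$)
$F{\left(X,s \right)} = X + 4 s$
$\left(C I + F{\left(4,-4 \right)}\right)^{2} = \left(\left(-5\right) \frac{65}{9} + \left(4 + 4 \left(-4\right)\right)\right)^{2} = \left(- \frac{325}{9} + \left(4 - 16\right)\right)^{2} = \left(- \frac{325}{9} - 12\right)^{2} = \left(- \frac{433}{9}\right)^{2} = \frac{187489}{81}$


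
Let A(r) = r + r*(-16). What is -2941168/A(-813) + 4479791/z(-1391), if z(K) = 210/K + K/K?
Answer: 75988318762387/14402295 ≈ 5.2761e+6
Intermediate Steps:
A(r) = -15*r (A(r) = r - 16*r = -15*r)
z(K) = 1 + 210/K (z(K) = 210/K + 1 = 1 + 210/K)
-2941168/A(-813) + 4479791/z(-1391) = -2941168/((-15*(-813))) + 4479791/(((210 - 1391)/(-1391))) = -2941168/12195 + 4479791/((-1/1391*(-1181))) = -2941168*1/12195 + 4479791/(1181/1391) = -2941168/12195 + 4479791*(1391/1181) = -2941168/12195 + 6231389281/1181 = 75988318762387/14402295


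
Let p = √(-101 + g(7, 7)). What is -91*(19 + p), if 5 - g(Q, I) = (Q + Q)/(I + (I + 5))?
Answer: -1729 - 91*I*√34922/19 ≈ -1729.0 - 895.03*I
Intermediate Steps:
g(Q, I) = 5 - 2*Q/(5 + 2*I) (g(Q, I) = 5 - (Q + Q)/(I + (I + 5)) = 5 - 2*Q/(I + (5 + I)) = 5 - 2*Q/(5 + 2*I))
p = I*√34922/19 (p = √(-101 + (25 - 2*7 + 10*7)/(5 + 2*7)) = √(-101 + (25 - 14 + 70)/(5 + 14)) = √(-101 + 81/19) = √(-1838/19) = I*√34922/19 ≈ 9.8355*I)
-91*(19 + p) = -91*(19 + I*√34922/19) = -1729 - 91*I*√34922/19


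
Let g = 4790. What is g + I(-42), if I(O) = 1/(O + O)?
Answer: 402359/84 ≈ 4790.0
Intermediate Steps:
I(O) = 1/(2*O)
g + I(-42) = 4790 + (½)/(-42) = 4790 + (½)*(-1/42) = 4790 - 1/84 = 402359/84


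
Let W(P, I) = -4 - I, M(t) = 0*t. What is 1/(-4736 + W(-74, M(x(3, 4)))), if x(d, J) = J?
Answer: -1/4740 ≈ -0.00021097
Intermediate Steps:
M(t) = 0
1/(-4736 + W(-74, M(x(3, 4)))) = 1/(-4736 + (-4 - 1*0)) = 1/(-4736 + (-4 + 0)) = 1/(-4736 - 4) = 1/(-4740) = -1/4740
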